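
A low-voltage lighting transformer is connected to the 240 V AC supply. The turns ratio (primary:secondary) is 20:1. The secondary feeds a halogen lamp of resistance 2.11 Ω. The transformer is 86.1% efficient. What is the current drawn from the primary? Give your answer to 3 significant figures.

V_s = 240 × 1/20 = 12.000 V.
I_s = V_s/R = 12.000/2.11 = 5.6872 A.
P_out = V_s I_s = 12.000 × 5.6872 = 68.246 W.
P_in = P_out/η = 68.246/0.861 = 79.264 W.
I_p = P_in/V_p = 79.264/240 = 0.330 A.

I_p ≈ 0.330 A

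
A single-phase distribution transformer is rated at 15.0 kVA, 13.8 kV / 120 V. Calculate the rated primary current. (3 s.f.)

I_p = S/V_p = 15000/13800 = 1.09 A.

I_p ≈ 1.09 A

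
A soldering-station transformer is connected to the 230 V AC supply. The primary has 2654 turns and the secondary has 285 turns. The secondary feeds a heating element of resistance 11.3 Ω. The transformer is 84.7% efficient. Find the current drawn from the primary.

V_s = 230 × 285/2654 = 24.699 V.
I_s = V_s/R = 24.699/11.3 = 2.1857 A.
P_out = V_s I_s = 24.699 × 2.1857 = 53.984 W.
P_in = P_out/η = 53.984/0.847 = 63.736 W.
I_p = P_in/V_p = 63.736/230 = 0.277 A.

I_p ≈ 0.277 A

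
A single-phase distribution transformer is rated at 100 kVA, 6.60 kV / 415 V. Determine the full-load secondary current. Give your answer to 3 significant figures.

I_s ≈ 241 A

I_s = S/V_s = 100000/415 = 241 A.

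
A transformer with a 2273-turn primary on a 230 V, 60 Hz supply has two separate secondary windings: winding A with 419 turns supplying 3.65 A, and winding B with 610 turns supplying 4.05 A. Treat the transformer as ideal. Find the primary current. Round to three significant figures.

V_A = 230 × 419/2273 = 42.398 V; V_B = 230 × 610/2273 = 61.725 V.
P_out = V_A I_A + V_B I_B = 42.398×3.65 + 61.725×4.05 = 154.75 + 249.98 = 404.74 W.
Ideal ⇒ P_in = P_out, so I_p = P_out/V_p = 404.74/230 = 1.76 A.

I_p ≈ 1.76 A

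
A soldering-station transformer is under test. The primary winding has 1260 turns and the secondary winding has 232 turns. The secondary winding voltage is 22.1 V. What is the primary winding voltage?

V_p ≈ 120 V

V_p/V_s = N_p/N_s, so V_p = 22.1 × 1260/232 = 120 V.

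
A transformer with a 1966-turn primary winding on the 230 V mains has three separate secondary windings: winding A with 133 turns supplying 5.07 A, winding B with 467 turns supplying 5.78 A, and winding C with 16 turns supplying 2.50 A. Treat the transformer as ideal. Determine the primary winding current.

I_p ≈ 1.74 A

V_A = 230 × 133/1966 = 15.560 V; V_B = 230 × 467/1966 = 54.634 V; V_C = 230 × 16/1966 = 1.8718 V.
P_out = V_A I_A + V_B I_B + V_C I_C = 15.560×5.07 + 54.634×5.78 + 1.8718×2.50 = 78.887 + 315.78 + 4.6796 = 399.35 W.
Ideal ⇒ P_in = P_out, so I_p = P_out/V_p = 399.35/230 = 1.74 A.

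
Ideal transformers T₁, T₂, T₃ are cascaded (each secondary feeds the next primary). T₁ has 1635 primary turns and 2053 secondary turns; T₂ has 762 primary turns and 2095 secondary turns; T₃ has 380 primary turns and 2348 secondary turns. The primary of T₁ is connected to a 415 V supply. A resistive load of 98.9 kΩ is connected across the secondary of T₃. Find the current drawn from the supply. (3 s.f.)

Secondary of T₁: V = 415.00 × 2053/1635 = 521.10 V.
Secondary of T₂: V = 521.10 × 2095/762 = 1432.7 V.
Secondary of T₃: V = 1432.7 × 2348/380 = 8852.4 V.
I_load = 8852.4/98900 = 0.089509 A, so P_out = 8852.4 × 0.089509 = 792.37 W.
All ideal ⇒ P_in = P_out, so I_supply = 792.37/415 = 1.91 A.

I_supply ≈ 1.91 A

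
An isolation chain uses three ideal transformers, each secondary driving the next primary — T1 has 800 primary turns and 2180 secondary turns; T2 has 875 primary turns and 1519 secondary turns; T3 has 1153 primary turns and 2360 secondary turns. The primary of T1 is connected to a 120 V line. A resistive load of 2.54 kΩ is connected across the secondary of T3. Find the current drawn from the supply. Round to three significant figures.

After T1: V = 120.00 × 2180/800 = 327.00 V.
After T2: V = 327.00 × 1519/875 = 567.67 V.
After T3: V = 567.67 × 2360/1153 = 1161.9 V.
I_load = 1161.9/2540 = 0.45745 A, so P_out = 1161.9 × 0.45745 = 531.53 W.
All ideal ⇒ P_in = P_out, so I_supply = 531.53/120 = 4.43 A.

I_supply ≈ 4.43 A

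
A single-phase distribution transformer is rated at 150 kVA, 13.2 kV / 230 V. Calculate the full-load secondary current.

I_s ≈ 652 A

I_s = S/V_s = 150000/230 = 652 A.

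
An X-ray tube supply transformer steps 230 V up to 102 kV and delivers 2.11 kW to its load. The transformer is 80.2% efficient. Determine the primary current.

I_p ≈ 11.4 A

P_in = P_out/η = 2110/0.802 = 2630.9 W.
I_p = P_in/V_p = 2630.9/230 = 11.4 A.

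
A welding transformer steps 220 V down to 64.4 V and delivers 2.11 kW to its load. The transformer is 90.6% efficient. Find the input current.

P_in = P_out/η = 2110/0.906 = 2328.9 W.
I_in = P_in/V_in = 2328.9/220 = 10.6 A.

I_in ≈ 10.6 A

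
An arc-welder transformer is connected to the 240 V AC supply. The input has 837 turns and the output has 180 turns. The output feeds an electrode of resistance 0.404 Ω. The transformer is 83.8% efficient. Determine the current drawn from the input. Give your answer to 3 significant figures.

V_out = 240 × 180/837 = 51.613 V.
I_out = V_out/R = 51.613/0.404 = 127.75 A.
P_out = V_out I_out = 51.613 × 127.75 = 6593.8 W.
P_in = P_out/η = 6593.8/0.838 = 7868.5 W.
I_in = P_in/V_in = 7868.5/240 = 32.8 A.

I_in ≈ 32.8 A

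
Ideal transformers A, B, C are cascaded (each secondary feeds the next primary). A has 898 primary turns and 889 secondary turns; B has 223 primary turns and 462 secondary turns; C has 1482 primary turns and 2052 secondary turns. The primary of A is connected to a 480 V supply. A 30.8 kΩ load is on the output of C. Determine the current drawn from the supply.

After A: V = 480.00 × 889/898 = 475.19 V.
After B: V = 475.19 × 462/223 = 984.47 V.
After C: V = 984.47 × 2052/1482 = 1363.1 V.
I_load = 1363.1/30800 = 0.044257 A, so P_out = 1363.1 × 0.044257 = 60.327 W.
All ideal ⇒ P_in = P_out, so I_supply = 60.327/480 = 0.126 A.

I_supply ≈ 0.126 A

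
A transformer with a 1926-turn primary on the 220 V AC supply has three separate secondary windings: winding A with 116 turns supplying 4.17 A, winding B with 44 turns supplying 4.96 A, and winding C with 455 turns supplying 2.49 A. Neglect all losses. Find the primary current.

V_A = 220 × 116/1926 = 13.250 V; V_B = 220 × 44/1926 = 5.0260 V; V_C = 220 × 455/1926 = 51.973 V.
P_out = V_A I_A + V_B I_B + V_C I_C = 13.250×4.17 + 5.0260×4.96 + 51.973×2.49 = 55.254 + 24.929 + 129.41 = 209.60 W.
Ideal ⇒ P_in = P_out, so I_p = P_out/V_p = 209.60/220 = 0.953 A.

I_p ≈ 0.953 A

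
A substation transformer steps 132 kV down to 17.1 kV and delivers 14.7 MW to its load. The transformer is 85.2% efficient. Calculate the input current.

P_in = P_out/η = 1.47×10^7/0.852 = 1.7254×10^7 W.
I_in = P_in/V_in = 1.7254×10^7/132000 = 131 A.

I_in ≈ 131 A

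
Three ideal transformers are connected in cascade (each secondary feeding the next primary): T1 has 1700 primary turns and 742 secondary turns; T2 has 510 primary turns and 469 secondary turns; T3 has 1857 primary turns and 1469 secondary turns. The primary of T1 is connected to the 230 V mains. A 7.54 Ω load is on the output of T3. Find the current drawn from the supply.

After T1: V = 230.00 × 742/1700 = 100.39 V.
After T2: V = 100.39 × 469/510 = 92.318 V.
After T3: V = 92.318 × 1469/1857 = 73.029 V.
I_load = 73.029/7.54 = 9.6855 A, so P_out = 73.029 × 9.6855 = 707.33 W.
All ideal ⇒ P_in = P_out, so I_supply = 707.33/230 = 3.08 A.

I_supply ≈ 3.08 A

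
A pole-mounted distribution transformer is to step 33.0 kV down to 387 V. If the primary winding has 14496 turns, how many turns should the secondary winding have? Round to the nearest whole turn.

N_s/N_p = V_s/V_p, so N_s = 14496 × 387/33000 = 170.0 ≈ 170 turns.

N_s = 170 turns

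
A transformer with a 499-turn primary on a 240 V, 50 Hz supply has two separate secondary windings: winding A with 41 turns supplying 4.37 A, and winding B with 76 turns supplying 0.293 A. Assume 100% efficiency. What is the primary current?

V_A = 240 × 41/499 = 19.719 V; V_B = 240 × 76/499 = 36.553 V.
P_out = V_A I_A + V_B I_B = 19.719×4.37 + 36.553×0.293 = 86.174 + 10.710 = 96.884 W.
Ideal ⇒ P_in = P_out, so I_p = P_out/V_p = 96.884/240 = 0.404 A.

I_p ≈ 0.404 A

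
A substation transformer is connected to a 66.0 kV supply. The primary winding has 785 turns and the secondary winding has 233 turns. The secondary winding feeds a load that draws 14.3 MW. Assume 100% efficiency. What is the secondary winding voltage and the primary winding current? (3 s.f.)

V_s ≈ 19600 V, I_p ≈ 217 A

V_s = V_p × N_s/N_p = 66000 × 233/785 = 19590 V.
I_s = P/V_s = 1.43×10^7/19590 = 729.97 A.
I_p = I_s × N_s/N_p = 729.97 × 233/785 = 217 A.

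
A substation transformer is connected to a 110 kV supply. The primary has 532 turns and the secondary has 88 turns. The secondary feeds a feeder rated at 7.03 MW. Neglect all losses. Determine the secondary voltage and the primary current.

V_s = V_p × N_s/N_p = 110000 × 88/532 = 18195 V.
I_s = P/V_s = 7.03×10^6/18195 = 386.36 A.
I_p = I_s × N_s/N_p = 386.36 × 88/532 = 63.9 A.

V_s ≈ 18200 V, I_p ≈ 63.9 A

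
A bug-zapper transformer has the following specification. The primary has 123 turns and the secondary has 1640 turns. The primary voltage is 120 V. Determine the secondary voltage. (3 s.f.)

V_s ≈ 1600 V

V_s/V_p = N_s/N_p, so V_s = 120 × 1640/123 = 1600 V.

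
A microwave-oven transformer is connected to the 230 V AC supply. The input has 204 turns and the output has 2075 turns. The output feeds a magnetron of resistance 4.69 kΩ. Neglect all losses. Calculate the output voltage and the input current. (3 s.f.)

V_out ≈ 2340 V, I_in ≈ 5.07 A

V_out = V_in × N_out/N_in = 230 × 2075/204 = 2339.5 V.
I_out = V_out/R = 2339.5/4690 = 0.49882 A.
I_in = I_out × N_out/N_in = 0.49882 × 2075/204 = 5.07 A.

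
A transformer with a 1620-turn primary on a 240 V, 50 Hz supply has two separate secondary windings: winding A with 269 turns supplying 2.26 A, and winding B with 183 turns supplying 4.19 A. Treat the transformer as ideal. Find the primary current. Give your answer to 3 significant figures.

V_A = 240 × 269/1620 = 39.852 V; V_B = 240 × 183/1620 = 27.111 V.
P_out = V_A I_A + V_B I_B = 39.852×2.26 + 27.111×4.19 = 90.065 + 113.60 = 203.66 W.
Ideal ⇒ P_in = P_out, so I_p = P_out/V_p = 203.66/240 = 0.849 A.

I_p ≈ 0.849 A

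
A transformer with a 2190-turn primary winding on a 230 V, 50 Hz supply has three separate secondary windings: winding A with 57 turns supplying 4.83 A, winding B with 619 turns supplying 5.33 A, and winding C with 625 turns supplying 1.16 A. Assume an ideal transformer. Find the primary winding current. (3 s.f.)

I_p ≈ 1.96 A

V_A = 230 × 57/2190 = 5.9863 V; V_B = 230 × 619/2190 = 65.009 V; V_C = 230 × 625/2190 = 65.639 V.
P_out = V_A I_A + V_B I_B + V_C I_C = 5.9863×4.83 + 65.009×5.33 + 65.639×1.16 = 28.914 + 346.50 + 76.142 = 451.55 W.
Ideal ⇒ P_in = P_out, so I_p = P_out/V_p = 451.55/230 = 1.96 A.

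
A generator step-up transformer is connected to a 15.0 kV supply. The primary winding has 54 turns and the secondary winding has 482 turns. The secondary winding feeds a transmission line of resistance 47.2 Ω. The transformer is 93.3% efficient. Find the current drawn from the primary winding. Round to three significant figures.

V_s = 15000 × 482/54 = 133890 V.
I_s = V_s/R = 133890/47.2 = 2836.6 A.
P_out = V_s I_s = 133890 × 2836.6 = 3.7979×10^8 W.
P_in = P_out/η = 3.7979×10^8/0.933 = 4.0707×10^8 W.
I_p = P_in/V_p = 4.0707×10^8/15000 = 27100 A.

I_p ≈ 27100 A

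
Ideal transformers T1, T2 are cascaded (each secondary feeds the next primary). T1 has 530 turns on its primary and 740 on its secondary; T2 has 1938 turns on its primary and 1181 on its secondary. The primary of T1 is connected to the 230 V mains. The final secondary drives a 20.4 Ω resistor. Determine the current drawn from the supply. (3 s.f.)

I_supply ≈ 8.16 A

After T1: V = 230.00 × 740/530 = 321.13 V.
After T2: V = 321.13 × 1181/1938 = 195.70 V.
I_load = 195.70/20.4 = 9.5929 A, so P_out = 195.70 × 9.5929 = 1877.3 W.
All ideal ⇒ P_in = P_out, so I_supply = 1877.3/230 = 8.16 A.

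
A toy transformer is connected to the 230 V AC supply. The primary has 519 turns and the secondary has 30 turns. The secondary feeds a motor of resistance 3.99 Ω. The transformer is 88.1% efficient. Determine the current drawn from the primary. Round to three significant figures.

V_s = 230 × 30/519 = 13.295 V.
I_s = V_s/R = 13.295/3.99 = 3.3320 A.
P_out = V_s I_s = 13.295 × 3.3320 = 44.299 W.
P_in = P_out/η = 44.299/0.881 = 50.282 W.
I_p = P_in/V_p = 50.282/230 = 0.219 A.

I_p ≈ 0.219 A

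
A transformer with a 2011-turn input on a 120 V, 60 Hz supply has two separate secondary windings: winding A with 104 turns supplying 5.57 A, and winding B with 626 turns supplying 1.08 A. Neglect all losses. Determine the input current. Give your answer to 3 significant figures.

V_A = 120 × 104/2011 = 6.2059 V; V_B = 120 × 626/2011 = 37.355 V.
P_out = V_A I_A + V_B I_B = 6.2059×5.57 + 37.355×1.08 = 34.567 + 40.343 = 74.910 W.
Ideal ⇒ P_in = P_out, so I_in = P_out/V_in = 74.910/120 = 0.624 A.

I_in ≈ 0.624 A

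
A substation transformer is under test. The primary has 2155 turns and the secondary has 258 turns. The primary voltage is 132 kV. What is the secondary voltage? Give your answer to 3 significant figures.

V_s/V_p = N_s/N_p, so V_s = 132000 × 258/2155 = 15800 V.

V_s ≈ 15800 V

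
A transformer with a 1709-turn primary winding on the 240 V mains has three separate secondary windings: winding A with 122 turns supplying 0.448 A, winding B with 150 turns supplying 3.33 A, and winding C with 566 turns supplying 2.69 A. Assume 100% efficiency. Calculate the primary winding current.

I_p ≈ 1.22 A

V_A = 240 × 122/1709 = 17.133 V; V_B = 240 × 150/1709 = 21.065 V; V_C = 240 × 566/1709 = 79.485 V.
P_out = V_A I_A + V_B I_B + V_C I_C = 17.133×0.448 + 21.065×3.33 + 79.485×2.69 = 7.6755 + 70.146 + 213.81 = 291.64 W.
Ideal ⇒ P_in = P_out, so I_p = P_out/V_p = 291.64/240 = 1.22 A.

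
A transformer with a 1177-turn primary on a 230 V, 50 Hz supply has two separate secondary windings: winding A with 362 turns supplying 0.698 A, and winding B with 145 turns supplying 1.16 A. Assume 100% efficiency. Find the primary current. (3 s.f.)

V_A = 230 × 362/1177 = 70.739 V; V_B = 230 × 145/1177 = 28.335 V.
P_out = V_A I_A + V_B I_B = 70.739×0.698 + 28.335×1.16 = 49.376 + 32.868 = 82.244 W.
Ideal ⇒ P_in = P_out, so I_p = P_out/V_p = 82.244/230 = 0.358 A.

I_p ≈ 0.358 A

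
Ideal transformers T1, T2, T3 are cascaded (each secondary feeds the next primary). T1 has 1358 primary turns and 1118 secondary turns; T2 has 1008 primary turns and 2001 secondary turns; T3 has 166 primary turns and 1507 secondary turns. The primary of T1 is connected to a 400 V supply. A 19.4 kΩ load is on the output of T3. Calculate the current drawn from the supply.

I_supply ≈ 4.54 A

After T1: V = 400.00 × 1118/1358 = 329.31 V.
After T2: V = 329.31 × 2001/1008 = 653.72 V.
After T3: V = 653.72 × 1507/166 = 5934.6 V.
I_load = 5934.6/19400 = 0.30591 A, so P_out = 5934.6 × 0.30591 = 1815.5 W.
All ideal ⇒ P_in = P_out, so I_supply = 1815.5/400 = 4.54 A.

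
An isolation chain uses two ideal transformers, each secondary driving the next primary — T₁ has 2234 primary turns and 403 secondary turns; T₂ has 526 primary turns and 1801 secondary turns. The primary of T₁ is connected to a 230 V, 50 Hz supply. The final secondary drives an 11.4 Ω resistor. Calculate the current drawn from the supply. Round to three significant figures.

Secondary of T₁: V = 230.00 × 403/2234 = 41.491 V.
Secondary of T₂: V = 41.491 × 1801/526 = 142.06 V.
I_load = 142.06/11.4 = 12.462 A, so P_out = 142.06 × 12.462 = 1770.3 W.
All ideal ⇒ P_in = P_out, so I_supply = 1770.3/230 = 7.70 A.

I_supply ≈ 7.70 A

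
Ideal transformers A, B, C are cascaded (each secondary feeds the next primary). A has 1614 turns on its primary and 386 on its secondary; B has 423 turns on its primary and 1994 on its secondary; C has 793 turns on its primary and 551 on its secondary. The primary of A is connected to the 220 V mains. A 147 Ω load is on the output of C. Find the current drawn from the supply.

After A: V = 220.00 × 386/1614 = 52.615 V.
After B: V = 52.615 × 1994/423 = 248.02 V.
After C: V = 248.02 × 551/793 = 172.33 V.
I_load = 172.33/147 = 1.1723 A, so P_out = 172.33 × 1.1723 = 202.03 W.
All ideal ⇒ P_in = P_out, so I_supply = 202.03/220 = 0.918 A.

I_supply ≈ 0.918 A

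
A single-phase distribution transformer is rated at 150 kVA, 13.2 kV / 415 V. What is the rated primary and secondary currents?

I_p = S/V_p = 150000/13200 = 11.4 A.
I_s = S/V_s = 150000/415 = 361 A.

I_p ≈ 11.4 A, I_s ≈ 361 A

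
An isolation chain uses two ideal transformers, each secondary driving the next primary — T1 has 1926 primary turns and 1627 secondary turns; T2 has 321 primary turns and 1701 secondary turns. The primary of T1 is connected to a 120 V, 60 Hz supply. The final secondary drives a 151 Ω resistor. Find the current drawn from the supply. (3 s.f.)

I_supply ≈ 15.9 A

Secondary of T1: V = 120.00 × 1627/1926 = 101.37 V.
Secondary of T2: V = 101.37 × 1701/321 = 537.17 V.
I_load = 537.17/151 = 3.5574 A, so P_out = 537.17 × 3.5574 = 1910.9 W.
All ideal ⇒ P_in = P_out, so I_supply = 1910.9/120 = 15.9 A.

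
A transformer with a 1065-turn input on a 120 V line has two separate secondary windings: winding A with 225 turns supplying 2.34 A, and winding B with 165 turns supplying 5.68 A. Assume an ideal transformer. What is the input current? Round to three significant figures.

V_A = 120 × 225/1065 = 25.352 V; V_B = 120 × 165/1065 = 18.592 V.
P_out = V_A I_A + V_B I_B = 25.352×2.34 + 18.592×5.68 = 59.324 + 105.60 = 164.92 W.
Ideal ⇒ P_in = P_out, so I_in = P_out/V_in = 164.92/120 = 1.37 A.

I_in ≈ 1.37 A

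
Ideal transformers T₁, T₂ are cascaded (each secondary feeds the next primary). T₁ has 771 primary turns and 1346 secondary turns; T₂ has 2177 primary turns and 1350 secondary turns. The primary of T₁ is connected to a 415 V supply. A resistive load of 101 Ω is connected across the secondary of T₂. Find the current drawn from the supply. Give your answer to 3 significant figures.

I_supply ≈ 4.82 A

After T₁: V = 415.00 × 1346/771 = 724.50 V.
After T₂: V = 724.50 × 1350/2177 = 449.28 V.
I_load = 449.28/101 = 4.4483 A, so P_out = 449.28 × 4.4483 = 1998.5 W.
All ideal ⇒ P_in = P_out, so I_supply = 1998.5/415 = 4.82 A.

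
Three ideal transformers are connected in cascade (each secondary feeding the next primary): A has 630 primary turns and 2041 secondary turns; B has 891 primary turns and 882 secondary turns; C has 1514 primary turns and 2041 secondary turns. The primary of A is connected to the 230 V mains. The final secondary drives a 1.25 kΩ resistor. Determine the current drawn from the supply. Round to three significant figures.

Secondary of A: V = 230.00 × 2041/630 = 745.13 V.
Secondary of B: V = 745.13 × 882/891 = 737.60 V.
Secondary of C: V = 737.60 × 2041/1514 = 994.35 V.
I_load = 994.35/1250 = 0.79548 A, so P_out = 994.35 × 0.79548 = 790.98 W.
All ideal ⇒ P_in = P_out, so I_supply = 790.98/230 = 3.44 A.

I_supply ≈ 3.44 A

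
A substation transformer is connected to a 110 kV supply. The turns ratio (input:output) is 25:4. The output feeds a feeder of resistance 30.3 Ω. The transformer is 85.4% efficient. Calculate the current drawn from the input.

V_out = 110000 × 4/25 = 17600 V.
I_out = V_out/R = 17600/30.3 = 580.86 A.
P_out = V_out I_out = 17600 × 580.86 = 1.0223×10^7 W.
P_in = P_out/η = 1.0223×10^7/0.854 = 1.1971×10^7 W.
I_in = P_in/V_in = 1.1971×10^7/110000 = 109 A.

I_in ≈ 109 A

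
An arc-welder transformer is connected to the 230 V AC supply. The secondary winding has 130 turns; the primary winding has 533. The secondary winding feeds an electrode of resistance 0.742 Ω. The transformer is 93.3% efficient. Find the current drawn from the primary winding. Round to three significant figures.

I_p ≈ 19.8 A

V_s = 230 × 130/533 = 56.098 V.
I_s = V_s/R = 56.098/0.742 = 75.603 A.
P_out = V_s I_s = 56.098 × 75.603 = 4241.2 W.
P_in = P_out/η = 4241.2/0.933 = 4545.7 W.
I_p = P_in/V_p = 4545.7/230 = 19.8 A.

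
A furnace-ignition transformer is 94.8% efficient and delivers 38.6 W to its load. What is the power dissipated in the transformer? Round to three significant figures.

P_loss ≈ 2.12 W

P_in = P_out/η = 38.6/0.948 = 40.7173 W.
P_loss = P_in − P_out = 40.7173 − 38.6 = 2.12 W.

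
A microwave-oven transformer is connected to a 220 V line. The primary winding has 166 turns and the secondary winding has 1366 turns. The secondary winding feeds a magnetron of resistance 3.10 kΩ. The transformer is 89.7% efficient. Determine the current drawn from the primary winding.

V_s = 220 × 1366/166 = 1810.4 V.
I_s = V_s/R = 1810.4/3100 = 0.58399 A.
P_out = V_s I_s = 1810.4 × 0.58399 = 1057.2 W.
P_in = P_out/η = 1057.2/0.897 = 1178.6 W.
I_p = P_in/V_p = 1178.6/220 = 5.36 A.

I_p ≈ 5.36 A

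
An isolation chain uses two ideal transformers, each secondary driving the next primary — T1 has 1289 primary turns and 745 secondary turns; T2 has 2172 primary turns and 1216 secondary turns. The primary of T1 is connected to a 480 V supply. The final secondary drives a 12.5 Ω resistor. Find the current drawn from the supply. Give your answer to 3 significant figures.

I_supply ≈ 4.02 A

Secondary of T1: V = 480.00 × 745/1289 = 277.42 V.
Secondary of T2: V = 277.42 × 1216/2172 = 155.32 V.
I_load = 155.32/12.5 = 12.425 A, so P_out = 155.32 × 12.425 = 1929.9 W.
All ideal ⇒ P_in = P_out, so I_supply = 1929.9/480 = 4.02 A.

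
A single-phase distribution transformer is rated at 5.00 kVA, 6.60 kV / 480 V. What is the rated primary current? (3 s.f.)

I_p ≈ 0.758 A

I_p = S/V_p = 5000/6600 = 0.758 A.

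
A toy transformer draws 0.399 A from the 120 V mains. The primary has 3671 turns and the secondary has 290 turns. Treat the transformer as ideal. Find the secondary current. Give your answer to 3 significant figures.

I_s ≈ 5.05 A

I_s/I_p = N_p/N_s, so I_s = 0.399 × 3671/290 = 5.05 A.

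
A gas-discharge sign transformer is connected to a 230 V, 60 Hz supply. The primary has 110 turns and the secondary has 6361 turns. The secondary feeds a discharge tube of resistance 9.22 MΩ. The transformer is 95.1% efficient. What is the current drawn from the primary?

I_p ≈ 0.0877 A

V_s = 230 × 6361/110 = 13300 V.
I_s = V_s/R = 13300/(9.22×10^6) = 0.0014425 A.
P_out = V_s I_s = 13300 × 0.0014425 = 19.186 W.
P_in = P_out/η = 19.186/0.951 = 20.175 W.
I_p = P_in/V_p = 20.175/230 = 0.0877 A.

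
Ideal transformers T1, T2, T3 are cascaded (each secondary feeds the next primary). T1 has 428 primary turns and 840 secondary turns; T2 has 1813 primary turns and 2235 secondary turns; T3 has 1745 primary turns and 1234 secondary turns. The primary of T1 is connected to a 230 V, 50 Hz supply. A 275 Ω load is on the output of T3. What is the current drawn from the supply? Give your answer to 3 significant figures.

I_supply ≈ 2.45 A

After T1: V = 230.00 × 840/428 = 451.40 V.
After T2: V = 451.40 × 2235/1813 = 556.47 V.
After T3: V = 556.47 × 1234/1745 = 393.52 V.
I_load = 393.52/275 = 1.4310 A, so P_out = 393.52 × 1.4310 = 563.11 W.
All ideal ⇒ P_in = P_out, so I_supply = 563.11/230 = 2.45 A.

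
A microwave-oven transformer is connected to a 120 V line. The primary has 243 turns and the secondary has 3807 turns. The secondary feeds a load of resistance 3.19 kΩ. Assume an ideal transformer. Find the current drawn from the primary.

I_p ≈ 9.23 A

V_s = V_p × N_s/N_p = 120 × 3807/243 = 1880.0 V.
I_s = V_s/R = 1880.0/3190 = 0.58934 A.
For an ideal transformer I_p N_p = I_s N_s, so I_p = 0.58934 × 3807/243 = 9.23 A.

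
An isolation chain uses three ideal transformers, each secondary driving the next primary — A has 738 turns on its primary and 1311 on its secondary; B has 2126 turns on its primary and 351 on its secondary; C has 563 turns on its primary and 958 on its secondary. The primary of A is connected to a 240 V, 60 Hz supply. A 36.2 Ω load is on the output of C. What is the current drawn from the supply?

I_supply ≈ 1.65 A

Secondary of A: V = 240.00 × 1311/738 = 426.34 V.
Secondary of B: V = 426.34 × 351/2126 = 70.388 V.
Secondary of C: V = 70.388 × 958/563 = 119.77 V.
I_load = 119.77/36.2 = 3.3086 A, so P_out = 119.77 × 3.3086 = 396.29 W.
All ideal ⇒ P_in = P_out, so I_supply = 396.29/240 = 1.65 A.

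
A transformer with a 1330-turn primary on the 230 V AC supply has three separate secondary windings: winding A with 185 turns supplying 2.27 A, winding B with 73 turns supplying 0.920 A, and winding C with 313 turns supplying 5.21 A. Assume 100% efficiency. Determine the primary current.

I_p ≈ 1.59 A

V_A = 230 × 185/1330 = 31.992 V; V_B = 230 × 73/1330 = 12.624 V; V_C = 230 × 313/1330 = 54.128 V.
P_out = V_A I_A + V_B I_B + V_C I_C = 31.992×2.27 + 12.624×0.920 + 54.128×5.21 = 72.623 + 11.614 + 282.01 = 366.24 W.
Ideal ⇒ P_in = P_out, so I_p = P_out/V_p = 366.24/230 = 1.59 A.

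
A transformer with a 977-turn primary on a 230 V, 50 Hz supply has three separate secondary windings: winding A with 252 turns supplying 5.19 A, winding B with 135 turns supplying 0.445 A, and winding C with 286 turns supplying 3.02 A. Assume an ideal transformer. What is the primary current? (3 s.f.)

I_p ≈ 2.28 A

V_A = 230 × 252/977 = 59.324 V; V_B = 230 × 135/977 = 31.781 V; V_C = 230 × 286/977 = 67.329 V.
P_out = V_A I_A + V_B I_B + V_C I_C = 59.324×5.19 + 31.781×0.445 + 67.329×3.02 = 307.89 + 14.143 + 203.33 = 525.37 W.
Ideal ⇒ P_in = P_out, so I_p = P_out/V_p = 525.37/230 = 2.28 A.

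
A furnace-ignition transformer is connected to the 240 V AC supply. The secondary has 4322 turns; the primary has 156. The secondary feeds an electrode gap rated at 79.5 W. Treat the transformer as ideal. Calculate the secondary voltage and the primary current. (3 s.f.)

V_s = V_p × N_s/N_p = 240 × 4322/156 = 6649.2 V.
I_s = P/V_s = 79.5/6649.2 = 0.011956 A.
I_p = I_s × N_s/N_p = 0.011956 × 4322/156 = 0.331 A.

V_s ≈ 6650 V, I_p ≈ 0.331 A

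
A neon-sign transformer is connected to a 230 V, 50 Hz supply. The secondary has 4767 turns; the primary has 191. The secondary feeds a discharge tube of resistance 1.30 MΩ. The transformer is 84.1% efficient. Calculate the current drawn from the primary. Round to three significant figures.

V_s = 230 × 4767/191 = 5740.4 V.
I_s = V_s/R = 5740.4/(1.30×10^6) = 0.0044157 A.
P_out = V_s I_s = 5740.4 × 0.0044157 = 25.348 W.
P_in = P_out/η = 25.348/0.841 = 30.140 W.
I_p = P_in/V_p = 30.140/230 = 0.131 A.

I_p ≈ 0.131 A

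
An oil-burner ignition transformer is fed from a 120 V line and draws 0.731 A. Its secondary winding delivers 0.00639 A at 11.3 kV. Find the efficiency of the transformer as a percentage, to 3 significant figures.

η ≈ 82.3%

P_in = 120 × 0.731 = 87.7200 W.
P_out = 11300 × 0.00639 = 72.2070 W.
η = P_out/P_in = 72.2070/87.7200 = 0.823.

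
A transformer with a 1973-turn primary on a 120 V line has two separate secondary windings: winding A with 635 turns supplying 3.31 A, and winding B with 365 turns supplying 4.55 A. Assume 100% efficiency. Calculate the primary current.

I_p ≈ 1.91 A

V_A = 120 × 635/1973 = 38.621 V; V_B = 120 × 365/1973 = 22.200 V.
P_out = V_A I_A + V_B I_B = 38.621×3.31 + 22.200×4.55 = 127.84 + 101.01 = 228.85 W.
Ideal ⇒ P_in = P_out, so I_p = P_out/V_p = 228.85/120 = 1.91 A.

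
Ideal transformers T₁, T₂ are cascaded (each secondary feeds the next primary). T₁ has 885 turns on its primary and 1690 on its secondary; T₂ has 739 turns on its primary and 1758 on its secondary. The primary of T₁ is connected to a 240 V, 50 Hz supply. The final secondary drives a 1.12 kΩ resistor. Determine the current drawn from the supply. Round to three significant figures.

After T₁: V = 240.00 × 1690/885 = 458.31 V.
After T₂: V = 458.31 × 1758/739 = 1090.3 V.
I_load = 1090.3/1120 = 0.97344 A, so P_out = 1090.3 × 0.97344 = 1061.3 W.
All ideal ⇒ P_in = P_out, so I_supply = 1061.3/240 = 4.42 A.

I_supply ≈ 4.42 A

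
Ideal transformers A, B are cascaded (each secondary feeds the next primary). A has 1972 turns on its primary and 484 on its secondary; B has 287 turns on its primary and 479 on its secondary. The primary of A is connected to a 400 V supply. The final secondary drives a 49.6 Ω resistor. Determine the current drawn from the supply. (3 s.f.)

I_supply ≈ 1.35 A

Secondary of A: V = 400.00 × 484/1972 = 98.174 V.
Secondary of B: V = 98.174 × 479/287 = 163.85 V.
I_load = 163.85/49.6 = 3.3035 A, so P_out = 163.85 × 3.3035 = 541.28 W.
All ideal ⇒ P_in = P_out, so I_supply = 541.28/400 = 1.35 A.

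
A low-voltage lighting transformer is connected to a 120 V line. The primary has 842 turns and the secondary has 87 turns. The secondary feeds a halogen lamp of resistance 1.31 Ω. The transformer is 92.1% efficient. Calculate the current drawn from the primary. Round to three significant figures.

V_s = 120 × 87/842 = 12.399 V.
I_s = V_s/R = 12.399/1.31 = 9.4649 A.
P_out = V_s I_s = 12.399 × 9.4649 = 117.36 W.
P_in = P_out/η = 117.36/0.921 = 127.42 W.
I_p = P_in/V_p = 127.42/120 = 1.06 A.

I_p ≈ 1.06 A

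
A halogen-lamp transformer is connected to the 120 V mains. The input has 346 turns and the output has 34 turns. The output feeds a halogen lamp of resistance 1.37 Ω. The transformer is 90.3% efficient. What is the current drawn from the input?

I_in ≈ 0.937 A

V_out = 120 × 34/346 = 11.792 V.
I_out = V_out/R = 11.792/1.37 = 8.6072 A.
P_out = V_out I_out = 11.792 × 8.6072 = 101.50 W.
P_in = P_out/η = 101.50/0.903 = 112.40 W.
I_in = P_in/V_in = 112.40/120 = 0.937 A.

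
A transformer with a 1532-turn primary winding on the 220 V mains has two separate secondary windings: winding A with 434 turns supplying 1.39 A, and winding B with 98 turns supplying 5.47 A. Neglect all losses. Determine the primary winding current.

V_A = 220 × 434/1532 = 62.324 V; V_B = 220 × 98/1532 = 14.073 V.
P_out = V_A I_A + V_B I_B = 62.324×1.39 + 14.073×5.47 = 86.630 + 76.980 = 163.61 W.
Ideal ⇒ P_in = P_out, so I_p = P_out/V_p = 163.61/220 = 0.744 A.

I_p ≈ 0.744 A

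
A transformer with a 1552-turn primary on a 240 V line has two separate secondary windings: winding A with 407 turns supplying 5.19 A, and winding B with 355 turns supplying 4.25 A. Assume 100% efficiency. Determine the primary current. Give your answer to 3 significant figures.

I_p ≈ 2.33 A

V_A = 240 × 407/1552 = 62.938 V; V_B = 240 × 355/1552 = 54.897 V.
P_out = V_A I_A + V_B I_B = 62.938×5.19 + 54.897×4.25 = 326.65 + 233.31 = 559.96 W.
Ideal ⇒ P_in = P_out, so I_p = P_out/V_p = 559.96/240 = 2.33 A.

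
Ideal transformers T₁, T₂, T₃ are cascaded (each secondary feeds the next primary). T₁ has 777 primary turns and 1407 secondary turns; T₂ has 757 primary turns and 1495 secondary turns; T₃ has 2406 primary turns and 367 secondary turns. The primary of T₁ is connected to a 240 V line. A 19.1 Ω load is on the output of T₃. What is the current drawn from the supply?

After T₁: V = 240.00 × 1407/777 = 434.59 V.
After T₂: V = 434.59 × 1495/757 = 858.28 V.
After T₃: V = 858.28 × 367/2406 = 130.92 V.
I_load = 130.92/19.1 = 6.8544 A, so P_out = 130.92 × 6.8544 = 897.36 W.
All ideal ⇒ P_in = P_out, so I_supply = 897.36/240 = 3.74 A.

I_supply ≈ 3.74 A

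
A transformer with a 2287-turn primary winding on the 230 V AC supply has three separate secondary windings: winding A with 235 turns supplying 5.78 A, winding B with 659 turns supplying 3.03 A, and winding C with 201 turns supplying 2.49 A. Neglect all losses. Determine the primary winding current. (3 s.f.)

V_A = 230 × 235/2287 = 23.634 V; V_B = 230 × 659/2287 = 66.275 V; V_C = 230 × 201/2287 = 20.214 V.
P_out = V_A I_A + V_B I_B + V_C I_C = 23.634×5.78 + 66.275×3.03 + 20.214×2.49 = 136.60 + 200.81 + 50.333 = 387.75 W.
Ideal ⇒ P_in = P_out, so I_p = P_out/V_p = 387.75/230 = 1.69 A.

I_p ≈ 1.69 A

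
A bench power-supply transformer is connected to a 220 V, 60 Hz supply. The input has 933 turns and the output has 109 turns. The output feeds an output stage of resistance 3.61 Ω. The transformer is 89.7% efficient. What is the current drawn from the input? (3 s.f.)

V_out = 220 × 109/933 = 25.702 V.
I_out = V_out/R = 25.702/3.61 = 7.1197 A.
P_out = V_out I_out = 25.702 × 7.1197 = 182.99 W.
P_in = P_out/η = 182.99/0.897 = 204.00 W.
I_in = P_in/V_in = 204.00/220 = 0.927 A.

I_in ≈ 0.927 A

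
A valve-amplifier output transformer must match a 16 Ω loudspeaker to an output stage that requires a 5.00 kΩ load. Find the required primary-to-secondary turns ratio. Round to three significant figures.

Z_p/Z_s = (N_p/N_s)², so N_p/N_s = √(5000/16) = √312 = 17.7.

N_p/N_s ≈ 17.7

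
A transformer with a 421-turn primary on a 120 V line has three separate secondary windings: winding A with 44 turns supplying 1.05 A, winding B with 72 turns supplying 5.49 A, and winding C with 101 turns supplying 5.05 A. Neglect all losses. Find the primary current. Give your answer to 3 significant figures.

I_p ≈ 2.26 A

V_A = 120 × 44/421 = 12.542 V; V_B = 120 × 72/421 = 20.523 V; V_C = 120 × 101/421 = 28.789 V.
P_out = V_A I_A + V_B I_B + V_C I_C = 12.542×1.05 + 20.523×5.49 + 28.789×5.05 = 13.169 + 112.67 + 145.38 = 271.22 W.
Ideal ⇒ P_in = P_out, so I_p = P_out/V_p = 271.22/120 = 2.26 A.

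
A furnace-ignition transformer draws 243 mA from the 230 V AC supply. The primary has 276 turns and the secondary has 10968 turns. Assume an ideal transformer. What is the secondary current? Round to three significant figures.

I_s ≈ 0.00611 A

I_s/I_p = N_p/N_s, so I_s = 0.243 × 276/10968 = 0.00611 A.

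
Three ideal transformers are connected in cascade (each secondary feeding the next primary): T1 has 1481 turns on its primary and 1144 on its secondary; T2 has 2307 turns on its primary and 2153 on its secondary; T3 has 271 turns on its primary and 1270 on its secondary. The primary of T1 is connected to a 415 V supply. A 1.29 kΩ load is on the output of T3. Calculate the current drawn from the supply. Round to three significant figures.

I_supply ≈ 3.67 A

Secondary of T1: V = 415.00 × 1144/1481 = 320.57 V.
Secondary of T2: V = 320.57 × 2153/2307 = 299.17 V.
Secondary of T3: V = 299.17 × 1270/271 = 1402.0 V.
I_load = 1402.0/1290 = 1.0868 A, so P_out = 1402.0 × 1.0868 = 1523.7 W.
All ideal ⇒ P_in = P_out, so I_supply = 1523.7/415 = 3.67 A.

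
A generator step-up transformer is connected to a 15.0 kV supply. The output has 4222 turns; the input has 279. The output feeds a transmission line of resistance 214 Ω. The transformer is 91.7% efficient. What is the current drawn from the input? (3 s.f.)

I_in ≈ 17500 A

V_out = 15000 × 4222/279 = 226990 V.
I_out = V_out/R = 226990/214 = 1060.7 A.
P_out = V_out I_out = 226990 × 1060.7 = 2.4077×10^8 W.
P_in = P_out/η = 2.4077×10^8/0.917 = 2.6256×10^8 W.
I_in = P_in/V_in = 2.6256×10^8/15000 = 17500 A.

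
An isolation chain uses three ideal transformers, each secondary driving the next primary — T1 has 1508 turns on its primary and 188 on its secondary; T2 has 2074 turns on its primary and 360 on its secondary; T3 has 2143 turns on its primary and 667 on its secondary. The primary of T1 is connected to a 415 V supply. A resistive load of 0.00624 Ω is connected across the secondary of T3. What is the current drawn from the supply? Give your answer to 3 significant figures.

After T1: V = 415.00 × 188/1508 = 51.737 V.
After T2: V = 51.737 × 360/2074 = 8.9805 V.
After T3: V = 8.9805 × 667/2143 = 2.7951 V.
I_load = 2.7951/0.00624 = 447.94 A, so P_out = 2.7951 × 447.94 = 1252.0 W.
All ideal ⇒ P_in = P_out, so I_supply = 1252.0/415 = 3.02 A.

I_supply ≈ 3.02 A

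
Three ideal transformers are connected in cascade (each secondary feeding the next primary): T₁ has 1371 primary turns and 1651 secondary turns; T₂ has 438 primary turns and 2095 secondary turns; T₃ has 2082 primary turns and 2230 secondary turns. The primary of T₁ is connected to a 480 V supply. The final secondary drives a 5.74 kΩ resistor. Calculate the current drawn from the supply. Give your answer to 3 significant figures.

After T₁: V = 480.00 × 1651/1371 = 578.03 V.
After T₂: V = 578.03 × 2095/438 = 2764.8 V.
After T₃: V = 2764.8 × 2230/2082 = 2961.3 V.
I_load = 2961.3/5740 = 0.51591 A, so P_out = 2961.3 × 0.51591 = 1527.8 W.
All ideal ⇒ P_in = P_out, so I_supply = 1527.8/480 = 3.18 A.

I_supply ≈ 3.18 A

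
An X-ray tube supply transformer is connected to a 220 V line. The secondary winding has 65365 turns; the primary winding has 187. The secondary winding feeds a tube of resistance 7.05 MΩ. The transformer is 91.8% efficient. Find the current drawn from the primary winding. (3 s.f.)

V_s = 220 × 65365/187 = 76900 V.
I_s = V_s/R = 76900/(7.05×10^6) = 0.010908 A.
P_out = V_s I_s = 76900 × 0.010908 = 838.81 W.
P_in = P_out/η = 838.81/0.918 = 913.74 W.
I_p = P_in/V_p = 913.74/220 = 4.15 A.

I_p ≈ 4.15 A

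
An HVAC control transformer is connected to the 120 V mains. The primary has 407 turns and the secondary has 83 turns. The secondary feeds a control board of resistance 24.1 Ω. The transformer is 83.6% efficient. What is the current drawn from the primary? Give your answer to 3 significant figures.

V_s = 120 × 83/407 = 24.472 V.
I_s = V_s/R = 24.472/24.1 = 1.0154 A.
P_out = V_s I_s = 24.472 × 1.0154 = 24.849 W.
P_in = P_out/η = 24.849/0.836 = 29.724 W.
I_p = P_in/V_p = 29.724/120 = 0.248 A.

I_p ≈ 0.248 A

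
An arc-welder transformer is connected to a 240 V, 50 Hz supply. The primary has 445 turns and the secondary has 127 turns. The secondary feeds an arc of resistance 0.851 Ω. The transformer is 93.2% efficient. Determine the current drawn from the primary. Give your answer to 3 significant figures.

I_p ≈ 24.6 A

V_s = 240 × 127/445 = 68.494 V.
I_s = V_s/R = 68.494/0.851 = 80.487 A.
P_out = V_s I_s = 68.494 × 80.487 = 5512.9 W.
P_in = P_out/η = 5512.9/0.932 = 5915.1 W.
I_p = P_in/V_p = 5915.1/240 = 24.6 A.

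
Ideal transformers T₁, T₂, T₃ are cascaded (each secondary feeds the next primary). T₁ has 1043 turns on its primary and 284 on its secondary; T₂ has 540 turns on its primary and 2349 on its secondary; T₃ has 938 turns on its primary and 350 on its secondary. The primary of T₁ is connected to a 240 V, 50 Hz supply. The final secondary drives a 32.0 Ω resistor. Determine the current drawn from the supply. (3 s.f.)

Secondary of T₁: V = 240.00 × 284/1043 = 65.350 V.
Secondary of T₂: V = 65.350 × 2349/540 = 284.27 V.
Secondary of T₃: V = 284.27 × 350/938 = 106.07 V.
I_load = 106.07/32.0 = 3.3147 A, so P_out = 106.07 × 3.3147 = 351.60 W.
All ideal ⇒ P_in = P_out, so I_supply = 351.60/240 = 1.47 A.

I_supply ≈ 1.47 A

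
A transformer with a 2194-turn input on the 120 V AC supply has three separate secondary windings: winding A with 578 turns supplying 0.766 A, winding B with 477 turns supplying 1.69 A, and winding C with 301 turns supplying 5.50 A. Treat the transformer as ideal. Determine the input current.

V_A = 120 × 578/2194 = 31.613 V; V_B = 120 × 477/2194 = 26.089 V; V_C = 120 × 301/2194 = 16.463 V.
P_out = V_A I_A + V_B I_B + V_C I_C = 31.613×0.766 + 26.089×1.69 + 16.463×5.50 = 24.216 + 44.091 + 90.547 = 158.85 W.
Ideal ⇒ P_in = P_out, so I_in = P_out/V_in = 158.85/120 = 1.32 A.

I_in ≈ 1.32 A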